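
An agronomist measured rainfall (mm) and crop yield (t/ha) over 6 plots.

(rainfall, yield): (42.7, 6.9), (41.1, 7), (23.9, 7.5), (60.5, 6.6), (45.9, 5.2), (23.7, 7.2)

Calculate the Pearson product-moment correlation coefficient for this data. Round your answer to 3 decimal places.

-0.545

n = 6, Σx = 237.8, Σy = 40.4, Σx² = 10412.46, Σy² = 275.3, Σxy = 1570.2
nΣxy − ΣxΣy = 9421.2 − 9607.12 = -185.92
nΣx² − (Σx)² = 62474.76 − 56548.84 = 5925.92; nΣy² − (Σy)² = 1651.8 − 1632.16 = 19.64
r = -185.92 / √(5925.92 × 19.64) = -185.92 / 341.1526 ≈ -0.545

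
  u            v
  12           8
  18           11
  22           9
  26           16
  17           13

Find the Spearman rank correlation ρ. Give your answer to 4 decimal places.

0.6000

Rank u: 1, 3, 4, 5, 2
Rank v: 1, 3, 2, 5, 4
d = rank(u) − rank(v): 0, 0, 2, 0, -2; Σd² = 8
ρ = 1 − 6Σd² / [n(n²−1)] = 1 − 6×8 / (5×24) = 1 − 48/120 ≈ 0.6000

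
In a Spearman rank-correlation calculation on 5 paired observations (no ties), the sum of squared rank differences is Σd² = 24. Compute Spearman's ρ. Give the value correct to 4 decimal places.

ρ = 1 − 6Σd² / [n(n²−1)] = 1 − 6×24 / (5×24)
  = 1 − 144/120 = 1 − 1.20000 ≈ -0.2000

-0.2000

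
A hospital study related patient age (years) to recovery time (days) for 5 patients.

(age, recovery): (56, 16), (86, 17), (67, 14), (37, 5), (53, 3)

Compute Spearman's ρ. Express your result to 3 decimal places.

Rank age: 3, 5, 4, 1, 2
Rank recovery: 4, 5, 3, 2, 1
d = rank(age) − rank(recovery): -1, 0, 1, -1, 1; Σd² = 4
ρ = 1 − 6Σd² / [n(n²−1)] = 1 − 6×4 / (5×24) = 1 − 24/120 ≈ 0.800

0.800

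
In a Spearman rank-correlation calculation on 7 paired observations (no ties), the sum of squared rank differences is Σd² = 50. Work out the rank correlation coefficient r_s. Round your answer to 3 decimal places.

ρ = 1 − 6Σd² / [n(n²−1)] = 1 − 6×50 / (7×48)
  = 1 − 300/336 = 1 − 0.8929 ≈ 0.107

0.107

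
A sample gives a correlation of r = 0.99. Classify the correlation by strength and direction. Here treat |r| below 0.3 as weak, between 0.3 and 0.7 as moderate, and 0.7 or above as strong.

r = 0.99 > 0 so the relationship is positive.
|r| = 0.99, which falls in the strong range.

strong positive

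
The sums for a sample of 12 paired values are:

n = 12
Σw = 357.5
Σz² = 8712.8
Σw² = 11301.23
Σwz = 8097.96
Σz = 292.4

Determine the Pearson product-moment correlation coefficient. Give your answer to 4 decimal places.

-0.6032

r = (nΣwz − ΣwΣz) / √[(nΣw² − (Σw)²)(nΣz² − (Σz)²)]
Numerator: 12×8097.96 − 357.5×292.4 = -7357.48
Denominator: √[(135614.76 − 127806.25)(104553.6 − 85497.76)] = √[7808.51 × 19055.84] = 12198.2670
r = -7357.48 / 12198.2670 ≈ -0.6032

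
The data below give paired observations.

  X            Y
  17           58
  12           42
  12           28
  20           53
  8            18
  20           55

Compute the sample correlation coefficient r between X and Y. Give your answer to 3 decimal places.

n = 6, ΣX = 89, ΣY = 254, ΣX² = 1441, ΣY² = 12070, ΣXY = 4130
nΣXY − ΣXΣY = 24780 − 22606 = 2174
nΣX² − (ΣX)² = 8646 − 7921 = 725; nΣY² − (ΣY)² = 72420 − 64516 = 7904
r = 2174 / √(725 × 7904) = 2174 / 2393.8254 ≈ 0.908

0.908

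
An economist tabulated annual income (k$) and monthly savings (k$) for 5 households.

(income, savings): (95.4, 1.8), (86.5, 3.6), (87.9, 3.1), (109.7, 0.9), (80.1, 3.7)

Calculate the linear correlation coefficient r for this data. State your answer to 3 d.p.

n = 5, Σx = 459.6, Σy = 13.1, Σx² = 42759.92, Σy² = 40.31, Σxy = 1150.71
nΣxy − ΣxΣy = 5753.55 − 6020.76 = -267.21
nΣx² − (Σx)² = 213799.6 − 211232.16 = 2567.44; nΣy² − (Σy)² = 201.55 − 171.61 = 29.94
r = -267.21 / √(2567.44 × 29.94) = -267.21 / 277.2529 ≈ -0.964

-0.964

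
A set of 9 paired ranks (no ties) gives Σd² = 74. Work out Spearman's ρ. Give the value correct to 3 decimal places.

0.383

ρ = 1 − 6Σd² / [n(n²−1)] = 1 − 6×74 / (9×80)
  = 1 − 444/720 = 1 − 0.6167 ≈ 0.383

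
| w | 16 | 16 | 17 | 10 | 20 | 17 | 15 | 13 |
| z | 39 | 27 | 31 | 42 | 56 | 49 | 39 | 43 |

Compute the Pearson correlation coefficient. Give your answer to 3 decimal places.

0.244

n = 8, Σw = 124, Σz = 326, Σw² = 1984, Σz² = 13882, Σwz = 5100
nΣwz − ΣwΣz = 40800 − 40424 = 376
nΣw² − (Σw)² = 15872 − 15376 = 496; nΣz² − (Σz)² = 111056 − 106276 = 4780
r = 376 / √(496 × 4780) = 376 / 1539.7662 ≈ 0.244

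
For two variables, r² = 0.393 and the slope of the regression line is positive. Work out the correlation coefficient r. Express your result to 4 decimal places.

0.6269

|r| = √0.393 = 0.6269
The association is positive, so r = 0.6269.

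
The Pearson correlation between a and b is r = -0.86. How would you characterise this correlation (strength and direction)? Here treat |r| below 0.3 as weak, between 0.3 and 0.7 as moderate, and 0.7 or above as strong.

strong negative

r = -0.86 < 0 so the relationship is negative.
|r| = 0.86, which falls in the strong range.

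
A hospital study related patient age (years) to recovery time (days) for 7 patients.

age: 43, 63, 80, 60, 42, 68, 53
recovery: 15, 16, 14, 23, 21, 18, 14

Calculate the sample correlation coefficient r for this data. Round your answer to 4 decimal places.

n = 7, Σx = 409, Σy = 121, Σx² = 25015, Σy² = 2167, Σxy = 7001
nΣxy − ΣxΣy = 49007 − 49489 = -482
nΣx² − (Σx)² = 175105 − 167281 = 7824; nΣy² − (Σy)² = 15169 − 14641 = 528
r = -482 / √(7824 × 528) = -482 / 2032.5039 ≈ -0.2371

-0.2371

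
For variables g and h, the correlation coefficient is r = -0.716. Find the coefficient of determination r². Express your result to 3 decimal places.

r² = (-0.716)² = 0.513

0.513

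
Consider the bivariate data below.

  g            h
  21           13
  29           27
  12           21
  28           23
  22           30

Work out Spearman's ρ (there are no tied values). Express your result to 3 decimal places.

Rank g: 2, 5, 1, 4, 3
Rank h: 1, 4, 2, 3, 5
d = rank(g) − rank(h): 1, 1, -1, 1, -2; Σd² = 8
ρ = 1 − 6Σd² / [n(n²−1)] = 1 − 6×8 / (5×24) = 1 − 48/120 ≈ 0.600

0.600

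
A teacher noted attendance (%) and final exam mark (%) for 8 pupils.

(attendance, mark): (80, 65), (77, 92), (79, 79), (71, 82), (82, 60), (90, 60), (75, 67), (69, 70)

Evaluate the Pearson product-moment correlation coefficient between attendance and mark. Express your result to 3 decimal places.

n = 8, Σx = 623, Σy = 575, Σx² = 48821, Σy² = 42243, Σxy = 44522
nΣxy − ΣxΣy = 356176 − 358225 = -2049
nΣx² − (Σx)² = 390568 − 388129 = 2439; nΣy² − (Σy)² = 337944 − 330625 = 7319
r = -2049 / √(2439 × 7319) = -2049 / 4225.0492 ≈ -0.485

-0.485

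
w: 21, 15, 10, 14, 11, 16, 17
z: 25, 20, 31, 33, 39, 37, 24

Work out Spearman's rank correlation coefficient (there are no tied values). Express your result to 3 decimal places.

Rank w: 7, 4, 1, 3, 2, 5, 6
Rank z: 3, 1, 4, 5, 7, 6, 2
d = rank(w) − rank(z): 4, 3, -3, -2, -5, -1, 4; Σd² = 80
ρ = 1 − 6Σd² / [n(n²−1)] = 1 − 6×80 / (7×48) = 1 − 480/336 ≈ -0.429

-0.429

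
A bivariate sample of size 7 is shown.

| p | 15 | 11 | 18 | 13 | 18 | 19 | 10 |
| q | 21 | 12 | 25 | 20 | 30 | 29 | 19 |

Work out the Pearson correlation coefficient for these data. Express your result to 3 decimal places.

n = 7, Σp = 104, Σq = 156, Σp² = 1624, Σq² = 3712, Σpq = 2438
nΣpq − ΣpΣq = 17066 − 16224 = 842
nΣp² − (Σp)² = 11368 − 10816 = 552; nΣq² − (Σq)² = 25984 − 24336 = 1648
r = 842 / √(552 × 1648) = 842 / 953.7798 ≈ 0.883

0.883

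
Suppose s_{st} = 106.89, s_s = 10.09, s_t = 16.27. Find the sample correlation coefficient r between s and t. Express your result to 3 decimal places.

r = Cov(s,t) / (s_s · s_t) = 106.89 / (10.09 × 16.27)
  = 106.89 / 164.1643 ≈ 0.651

0.651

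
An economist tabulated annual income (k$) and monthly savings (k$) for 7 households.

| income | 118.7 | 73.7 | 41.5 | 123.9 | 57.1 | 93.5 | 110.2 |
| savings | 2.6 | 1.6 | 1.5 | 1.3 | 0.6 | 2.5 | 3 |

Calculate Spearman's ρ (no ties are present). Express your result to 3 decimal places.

0.357

Rank income: 6, 3, 1, 7, 2, 4, 5
Rank savings: 6, 4, 3, 2, 1, 5, 7
d = rank(income) − rank(savings): 0, -1, -2, 5, 1, -1, -2; Σd² = 36
ρ = 1 − 6Σd² / [n(n²−1)] = 1 − 6×36 / (7×48) = 1 − 216/336 ≈ 0.357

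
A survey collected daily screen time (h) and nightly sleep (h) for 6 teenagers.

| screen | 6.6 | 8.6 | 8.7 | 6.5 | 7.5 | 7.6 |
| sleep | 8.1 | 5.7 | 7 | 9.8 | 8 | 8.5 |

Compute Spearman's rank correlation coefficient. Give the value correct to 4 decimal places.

-0.7714

Rank screen: 2, 5, 6, 1, 3, 4
Rank sleep: 4, 1, 2, 6, 3, 5
d = rank(screen) − rank(sleep): -2, 4, 4, -5, 0, -1; Σd² = 62
ρ = 1 − 6Σd² / [n(n²−1)] = 1 − 6×62 / (6×35) = 1 − 372/210 ≈ -0.7714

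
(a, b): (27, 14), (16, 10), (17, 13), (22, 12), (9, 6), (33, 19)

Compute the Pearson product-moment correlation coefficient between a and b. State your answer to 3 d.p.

n = 6, Σa = 124, Σb = 74, Σa² = 2928, Σb² = 1006, Σab = 1704
nΣab − ΣaΣb = 10224 − 9176 = 1048
nΣa² − (Σa)² = 17568 − 15376 = 2192; nΣb² − (Σb)² = 6036 − 5476 = 560
r = 1048 / √(2192 × 560) = 1048 / 1107.9350 ≈ 0.946

0.946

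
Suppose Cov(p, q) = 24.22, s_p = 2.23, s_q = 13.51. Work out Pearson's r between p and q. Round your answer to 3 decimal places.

r = Cov(p,q) / (s_p · s_q) = 24.22 / (2.23 × 13.51)
  = 24.22 / 30.1273 ≈ 0.804

0.804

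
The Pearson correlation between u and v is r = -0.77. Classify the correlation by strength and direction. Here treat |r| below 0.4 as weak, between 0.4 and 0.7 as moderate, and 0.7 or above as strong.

r = -0.77 < 0 so the relationship is negative.
|r| = 0.77, which falls in the strong range.

strong negative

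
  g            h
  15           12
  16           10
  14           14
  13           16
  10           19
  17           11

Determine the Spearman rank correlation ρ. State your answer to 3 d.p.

Rank g: 4, 5, 3, 2, 1, 6
Rank h: 3, 1, 4, 5, 6, 2
d = rank(g) − rank(h): 1, 4, -1, -3, -5, 4; Σd² = 68
ρ = 1 − 6Σd² / [n(n²−1)] = 1 − 6×68 / (6×35) = 1 − 408/210 ≈ -0.943

-0.943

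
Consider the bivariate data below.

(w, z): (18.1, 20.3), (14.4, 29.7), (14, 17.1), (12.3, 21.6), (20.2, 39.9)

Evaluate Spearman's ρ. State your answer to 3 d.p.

0.500

Rank w: 4, 3, 2, 1, 5
Rank z: 2, 4, 1, 3, 5
d = rank(w) − rank(z): 2, -1, 1, -2, 0; Σd² = 10
ρ = 1 − 6Σd² / [n(n²−1)] = 1 − 6×10 / (5×24) = 1 − 60/120 ≈ 0.500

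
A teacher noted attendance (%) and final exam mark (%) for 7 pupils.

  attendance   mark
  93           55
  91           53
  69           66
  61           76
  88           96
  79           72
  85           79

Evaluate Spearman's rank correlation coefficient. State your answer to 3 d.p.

-0.357

Rank attendance: 7, 6, 2, 1, 5, 3, 4
Rank mark: 2, 1, 3, 5, 7, 4, 6
d = rank(attendance) − rank(mark): 5, 5, -1, -4, -2, -1, -2; Σd² = 76
ρ = 1 − 6Σd² / [n(n²−1)] = 1 − 6×76 / (7×48) = 1 − 456/336 ≈ -0.357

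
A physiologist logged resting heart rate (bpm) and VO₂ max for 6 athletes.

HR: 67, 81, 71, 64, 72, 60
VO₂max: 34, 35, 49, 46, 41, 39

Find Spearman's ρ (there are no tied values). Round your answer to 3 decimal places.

Rank HR: 3, 6, 4, 2, 5, 1
Rank VO₂max: 1, 2, 6, 5, 4, 3
d = rank(HR) − rank(VO₂max): 2, 4, -2, -3, 1, -2; Σd² = 38
ρ = 1 − 6Σd² / [n(n²−1)] = 1 − 6×38 / (6×35) = 1 − 228/210 ≈ -0.086

-0.086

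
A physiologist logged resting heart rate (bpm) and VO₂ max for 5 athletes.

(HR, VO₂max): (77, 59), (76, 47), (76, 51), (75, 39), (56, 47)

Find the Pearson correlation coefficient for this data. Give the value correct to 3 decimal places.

0.199

n = 5, Σx = 360, Σy = 243, Σx² = 26242, Σy² = 12021, Σxy = 17548
nΣxy − ΣxΣy = 87740 − 87480 = 260
nΣx² − (Σx)² = 131210 − 129600 = 1610; nΣy² − (Σy)² = 60105 − 59049 = 1056
r = 260 / √(1610 × 1056) = 260 / 1303.9018 ≈ 0.199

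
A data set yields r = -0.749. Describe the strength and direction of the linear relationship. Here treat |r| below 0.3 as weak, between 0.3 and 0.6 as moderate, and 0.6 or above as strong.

strong negative

r = -0.749 < 0 so the relationship is negative.
|r| = 0.749, which falls in the strong range.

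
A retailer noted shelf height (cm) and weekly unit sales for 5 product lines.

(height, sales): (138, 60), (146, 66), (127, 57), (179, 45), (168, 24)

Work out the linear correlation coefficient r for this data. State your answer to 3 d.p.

-0.674

n = 5, Σx = 758, Σy = 252, Σx² = 116754, Σy² = 13806, Σxy = 37242
nΣxy − ΣxΣy = 186210 − 191016 = -4806
nΣx² − (Σx)² = 583770 − 574564 = 9206; nΣy² − (Σy)² = 69030 − 63504 = 5526
r = -4806 / √(9206 × 5526) = -4806 / 7132.4860 ≈ -0.674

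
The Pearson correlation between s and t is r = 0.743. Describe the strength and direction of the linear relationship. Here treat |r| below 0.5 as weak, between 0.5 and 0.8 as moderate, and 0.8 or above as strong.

moderate positive

r = 0.743 > 0 so the relationship is positive.
|r| = 0.743, which falls in the moderate range.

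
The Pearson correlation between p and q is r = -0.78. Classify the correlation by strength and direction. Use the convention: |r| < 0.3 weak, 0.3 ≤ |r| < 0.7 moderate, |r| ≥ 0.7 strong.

strong negative

r = -0.78 < 0 so the relationship is negative.
|r| = 0.78, which falls in the strong range.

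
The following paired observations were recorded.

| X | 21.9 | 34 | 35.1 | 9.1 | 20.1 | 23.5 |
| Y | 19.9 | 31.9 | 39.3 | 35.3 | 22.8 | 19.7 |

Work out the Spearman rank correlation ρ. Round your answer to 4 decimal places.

0.2000

Rank X: 3, 5, 6, 1, 2, 4
Rank Y: 2, 4, 6, 5, 3, 1
d = rank(X) − rank(Y): 1, 1, 0, -4, -1, 3; Σd² = 28
ρ = 1 − 6Σd² / [n(n²−1)] = 1 − 6×28 / (6×35) = 1 − 168/210 ≈ 0.2000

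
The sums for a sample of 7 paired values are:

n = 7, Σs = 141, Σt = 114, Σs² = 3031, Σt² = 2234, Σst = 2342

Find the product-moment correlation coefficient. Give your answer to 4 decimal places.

r = (nΣst − ΣsΣt) / √[(nΣs² − (Σs)²)(nΣt² − (Σt)²)]
Numerator: 7×2342 − 141×114 = 320
Denominator: √[(21217 − 19881)(15638 − 12996)] = √[1336 × 2642] = 1878.7528
r = 320 / 1878.7528 ≈ 0.1703

0.1703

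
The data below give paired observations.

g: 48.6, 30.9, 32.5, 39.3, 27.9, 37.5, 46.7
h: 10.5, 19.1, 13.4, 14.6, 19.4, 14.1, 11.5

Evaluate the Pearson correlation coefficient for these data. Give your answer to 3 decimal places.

-0.883

n = 7, Σg = 263.4, Σh = 102.6, Σg² = 10283.06, Σh² = 1575.2, Σgh = 3716.83
nΣgh − ΣgΣh = 26017.81 − 27024.84 = -1007.03
nΣg² − (Σg)² = 71981.42 − 69379.56 = 2601.86; nΣh² − (Σh)² = 11026.4 − 10526.76 = 499.64
r = -1007.03 / √(2601.86 × 499.64) = -1007.03 / 1140.1725 ≈ -0.883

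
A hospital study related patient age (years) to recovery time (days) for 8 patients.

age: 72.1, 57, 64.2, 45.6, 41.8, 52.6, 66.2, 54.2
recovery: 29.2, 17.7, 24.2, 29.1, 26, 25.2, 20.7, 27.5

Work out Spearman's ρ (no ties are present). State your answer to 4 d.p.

-0.1429

Rank age: 8, 5, 6, 2, 1, 3, 7, 4
Rank recovery: 8, 1, 3, 7, 5, 4, 2, 6
d = rank(age) − rank(recovery): 0, 4, 3, -5, -4, -1, 5, -2; Σd² = 96
ρ = 1 − 6Σd² / [n(n²−1)] = 1 − 6×96 / (8×63) = 1 − 576/504 ≈ -0.1429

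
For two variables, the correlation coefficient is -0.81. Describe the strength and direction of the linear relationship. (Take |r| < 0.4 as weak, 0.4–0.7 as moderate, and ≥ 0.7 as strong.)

r = -0.81 < 0 so the relationship is negative.
|r| = 0.81, which falls in the strong range.

strong negative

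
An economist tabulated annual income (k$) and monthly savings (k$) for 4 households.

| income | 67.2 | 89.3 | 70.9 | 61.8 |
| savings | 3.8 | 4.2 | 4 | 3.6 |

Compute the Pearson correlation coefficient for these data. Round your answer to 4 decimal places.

n = 4, Σx = 289.2, Σy = 15.6, Σx² = 21336.38, Σy² = 61.04, Σxy = 1136.5
nΣxy − ΣxΣy = 4546 − 4511.52 = 34.48
nΣx² − (Σx)² = 85345.52 − 83636.64 = 1708.88; nΣy² − (Σy)² = 244.16 − 243.36 = 0.8
r = 34.48 / √(1708.88 × 0.8) = 34.48 / 36.9744 ≈ 0.9325

0.9325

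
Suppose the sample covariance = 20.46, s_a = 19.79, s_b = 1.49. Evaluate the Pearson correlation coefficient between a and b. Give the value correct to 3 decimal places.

0.694

r = Cov(a,b) / (s_a · s_b) = 20.46 / (19.79 × 1.49)
  = 20.46 / 29.4871 ≈ 0.694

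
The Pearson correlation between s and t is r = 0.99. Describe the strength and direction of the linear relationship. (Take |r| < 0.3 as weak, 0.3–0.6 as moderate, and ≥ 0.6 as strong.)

strong positive

r = 0.99 > 0 so the relationship is positive.
|r| = 0.99, which falls in the strong range.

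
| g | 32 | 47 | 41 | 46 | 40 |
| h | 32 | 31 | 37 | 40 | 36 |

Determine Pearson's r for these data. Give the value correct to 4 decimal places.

0.3030

n = 5, Σg = 206, Σh = 176, Σg² = 8630, Σh² = 6250, Σgh = 7278
nΣgh − ΣgΣh = 36390 − 36256 = 134
nΣg² − (Σg)² = 43150 − 42436 = 714; nΣh² − (Σh)² = 31250 − 30976 = 274
r = 134 / √(714 × 274) = 134 / 442.3076 ≈ 0.3030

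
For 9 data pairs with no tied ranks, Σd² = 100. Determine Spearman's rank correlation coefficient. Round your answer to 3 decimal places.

ρ = 1 − 6Σd² / [n(n²−1)] = 1 − 6×100 / (9×80)
  = 1 − 600/720 = 1 − 0.8333 ≈ 0.167

0.167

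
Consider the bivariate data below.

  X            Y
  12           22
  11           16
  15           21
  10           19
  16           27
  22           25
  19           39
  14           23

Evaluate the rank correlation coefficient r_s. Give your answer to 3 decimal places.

0.833

Rank X: 3, 2, 5, 1, 6, 8, 7, 4
Rank Y: 4, 1, 3, 2, 7, 6, 8, 5
d = rank(X) − rank(Y): -1, 1, 2, -1, -1, 2, -1, -1; Σd² = 14
ρ = 1 − 6Σd² / [n(n²−1)] = 1 − 6×14 / (8×63) = 1 − 84/504 ≈ 0.833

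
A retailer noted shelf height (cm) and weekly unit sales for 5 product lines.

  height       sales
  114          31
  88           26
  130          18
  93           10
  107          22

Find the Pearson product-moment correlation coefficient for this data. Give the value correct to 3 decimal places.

0.114

n = 5, Σx = 532, Σy = 107, Σx² = 57738, Σy² = 2545, Σxy = 11446
nΣxy − ΣxΣy = 57230 − 56924 = 306
nΣx² − (Σx)² = 288690 − 283024 = 5666; nΣy² − (Σy)² = 12725 − 11449 = 1276
r = 306 / √(5666 × 1276) = 306 / 2688.8317 ≈ 0.114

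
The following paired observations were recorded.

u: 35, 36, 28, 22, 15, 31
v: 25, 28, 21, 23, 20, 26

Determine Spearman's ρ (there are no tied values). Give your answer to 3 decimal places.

0.886

Rank u: 5, 6, 3, 2, 1, 4
Rank v: 4, 6, 2, 3, 1, 5
d = rank(u) − rank(v): 1, 0, 1, -1, 0, -1; Σd² = 4
ρ = 1 − 6Σd² / [n(n²−1)] = 1 − 6×4 / (6×35) = 1 − 24/210 ≈ 0.886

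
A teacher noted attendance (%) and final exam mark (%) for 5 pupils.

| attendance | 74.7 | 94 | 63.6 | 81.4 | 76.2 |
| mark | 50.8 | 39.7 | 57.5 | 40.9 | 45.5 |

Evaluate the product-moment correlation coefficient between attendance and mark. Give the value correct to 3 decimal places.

n = 5, Σx = 389.9, Σy = 234.4, Σx² = 30893.45, Σy² = 11206.04, Σxy = 17979.92
nΣxy − ΣxΣy = 89899.6 − 91392.56 = -1492.96
nΣx² − (Σx)² = 154467.25 − 152022.01 = 2445.24; nΣy² − (Σy)² = 56030.2 − 54943.36 = 1086.84
r = -1492.96 / √(2445.24 × 1086.84) = -1492.96 / 1630.2100 ≈ -0.916

-0.916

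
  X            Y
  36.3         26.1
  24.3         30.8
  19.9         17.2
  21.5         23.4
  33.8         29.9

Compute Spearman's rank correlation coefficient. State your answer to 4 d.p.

0.6000

Rank X: 5, 3, 1, 2, 4
Rank Y: 3, 5, 1, 2, 4
d = rank(X) − rank(Y): 2, -2, 0, 0, 0; Σd² = 8
ρ = 1 − 6Σd² / [n(n²−1)] = 1 − 6×8 / (5×24) = 1 − 48/120 ≈ 0.6000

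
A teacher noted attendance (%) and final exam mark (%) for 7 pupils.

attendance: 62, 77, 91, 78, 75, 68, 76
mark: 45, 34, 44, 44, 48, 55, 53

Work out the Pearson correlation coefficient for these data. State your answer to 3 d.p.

n = 7, Σx = 527, Σy = 323, Σx² = 40163, Σy² = 15191, Σxy = 24212
nΣxy − ΣxΣy = 169484 − 170221 = -737
nΣx² − (Σx)² = 281141 − 277729 = 3412; nΣy² − (Σy)² = 106337 − 104329 = 2008
r = -737 / √(3412 × 2008) = -737 / 2617.4980 ≈ -0.282

-0.282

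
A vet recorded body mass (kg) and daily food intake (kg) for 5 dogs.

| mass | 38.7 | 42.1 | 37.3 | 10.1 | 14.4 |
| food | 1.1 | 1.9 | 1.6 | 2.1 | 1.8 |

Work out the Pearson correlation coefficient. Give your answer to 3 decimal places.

-0.570

n = 5, Σx = 142.6, Σy = 8.5, Σx² = 4970.76, Σy² = 15.03, Σxy = 229.37
nΣxy − ΣxΣy = 1146.85 − 1212.1 = -65.25
nΣx² − (Σx)² = 24853.8 − 20334.76 = 4519.04; nΣy² − (Σy)² = 75.15 − 72.25 = 2.9
r = -65.25 / √(4519.04 × 2.9) = -65.25 / 114.4780 ≈ -0.570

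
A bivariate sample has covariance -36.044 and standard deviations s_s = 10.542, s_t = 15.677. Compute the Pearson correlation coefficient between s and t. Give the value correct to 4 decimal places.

r = Cov(s,t) / (s_s · s_t) = -36.044 / (10.542 × 15.677)
  = -36.044 / 165.2669 ≈ -0.2181

-0.2181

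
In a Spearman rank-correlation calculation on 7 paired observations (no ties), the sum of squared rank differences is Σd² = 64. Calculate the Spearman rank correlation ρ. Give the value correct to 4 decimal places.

ρ = 1 − 6Σd² / [n(n²−1)] = 1 − 6×64 / (7×48)
  = 1 − 384/336 = 1 − 1.14286 ≈ -0.1429

-0.1429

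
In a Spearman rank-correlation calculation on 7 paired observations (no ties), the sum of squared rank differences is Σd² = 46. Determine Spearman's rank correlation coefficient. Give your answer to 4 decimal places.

0.1786

ρ = 1 − 6Σd² / [n(n²−1)] = 1 − 6×46 / (7×48)
  = 1 − 276/336 = 1 − 0.82143 ≈ 0.1786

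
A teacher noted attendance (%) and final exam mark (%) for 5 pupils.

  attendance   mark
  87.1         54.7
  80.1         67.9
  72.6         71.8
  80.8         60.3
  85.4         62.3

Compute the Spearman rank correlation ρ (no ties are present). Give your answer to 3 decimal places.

Rank attendance: 5, 2, 1, 3, 4
Rank mark: 1, 4, 5, 2, 3
d = rank(attendance) − rank(mark): 4, -2, -4, 1, 1; Σd² = 38
ρ = 1 − 6Σd² / [n(n²−1)] = 1 − 6×38 / (5×24) = 1 − 228/120 ≈ -0.900

-0.900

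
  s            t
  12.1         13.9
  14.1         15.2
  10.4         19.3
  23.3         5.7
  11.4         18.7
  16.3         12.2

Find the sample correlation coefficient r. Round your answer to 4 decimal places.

-0.9557

n = 6, Σs = 87.6, Σt = 85, Σs² = 1391.92, Σt² = 1327.76, Σst = 1128.08
nΣst − ΣsΣt = 6768.48 − 7446 = -677.52
nΣs² − (Σs)² = 8351.52 − 7673.76 = 677.76; nΣt² − (Σt)² = 7966.56 − 7225 = 741.56
r = -677.52 / √(677.76 × 741.56) = -677.52 / 708.9427 ≈ -0.9557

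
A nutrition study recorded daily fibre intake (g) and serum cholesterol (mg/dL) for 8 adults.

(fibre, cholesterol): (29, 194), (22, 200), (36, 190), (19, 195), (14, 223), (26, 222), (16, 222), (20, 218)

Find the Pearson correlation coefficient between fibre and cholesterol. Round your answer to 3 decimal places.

n = 8, Σx = 182, Σy = 1664, Σx² = 4510, Σy² = 347582, Σxy = 37377
nΣxy − ΣxΣy = 299016 − 302848 = -3832
nΣx² − (Σx)² = 36080 − 33124 = 2956; nΣy² − (Σy)² = 2780656 − 2768896 = 11760
r = -3832 / √(2956 × 11760) = -3832 / 5895.9783 ≈ -0.650

-0.650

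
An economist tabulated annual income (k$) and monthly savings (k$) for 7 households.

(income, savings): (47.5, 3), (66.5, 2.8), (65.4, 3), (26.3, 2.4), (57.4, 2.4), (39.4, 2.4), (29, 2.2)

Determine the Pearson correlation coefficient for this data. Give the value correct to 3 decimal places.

n = 7, Σx = 331.5, Σy = 18.2, Σx² = 17335.47, Σy² = 47.96, Σxy = 884.14
nΣxy − ΣxΣy = 6188.98 − 6033.3 = 155.68
nΣx² − (Σx)² = 121348.29 − 109892.25 = 11456.04; nΣy² − (Σy)² = 335.72 − 331.24 = 4.48
r = 155.68 / √(11456.04 × 4.48) = 155.68 / 226.5459 ≈ 0.687

0.687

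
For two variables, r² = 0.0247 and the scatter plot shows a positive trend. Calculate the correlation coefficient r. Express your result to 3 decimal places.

0.157

|r| = √0.0247 = 0.157
The association is positive, so r = 0.157.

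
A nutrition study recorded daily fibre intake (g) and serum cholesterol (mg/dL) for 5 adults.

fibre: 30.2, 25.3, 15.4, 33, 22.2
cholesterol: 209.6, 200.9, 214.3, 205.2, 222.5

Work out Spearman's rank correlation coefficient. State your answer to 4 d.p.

-0.6000

Rank fibre: 4, 3, 1, 5, 2
Rank cholesterol: 3, 1, 4, 2, 5
d = rank(fibre) − rank(cholesterol): 1, 2, -3, 3, -3; Σd² = 32
ρ = 1 − 6Σd² / [n(n²−1)] = 1 − 6×32 / (5×24) = 1 − 192/120 ≈ -0.6000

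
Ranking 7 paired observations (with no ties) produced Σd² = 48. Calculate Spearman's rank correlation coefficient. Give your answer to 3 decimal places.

ρ = 1 − 6Σd² / [n(n²−1)] = 1 − 6×48 / (7×48)
  = 1 − 288/336 = 1 − 0.8571 ≈ 0.143

0.143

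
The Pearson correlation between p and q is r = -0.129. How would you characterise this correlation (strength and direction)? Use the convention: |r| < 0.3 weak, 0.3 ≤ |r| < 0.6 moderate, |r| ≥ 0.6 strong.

r = -0.129 < 0 so the relationship is negative.
|r| = 0.129, which falls in the weak range.

weak negative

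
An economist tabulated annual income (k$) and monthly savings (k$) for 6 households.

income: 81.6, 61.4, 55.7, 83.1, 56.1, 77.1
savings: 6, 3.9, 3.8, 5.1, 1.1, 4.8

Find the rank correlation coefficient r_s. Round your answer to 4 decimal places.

0.8857

Rank income: 5, 3, 1, 6, 2, 4
Rank savings: 6, 3, 2, 5, 1, 4
d = rank(income) − rank(savings): -1, 0, -1, 1, 1, 0; Σd² = 4
ρ = 1 − 6Σd² / [n(n²−1)] = 1 − 6×4 / (6×35) = 1 − 24/210 ≈ 0.8857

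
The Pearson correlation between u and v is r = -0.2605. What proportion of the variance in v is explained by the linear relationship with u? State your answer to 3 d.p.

r² = (-0.2605)² = 0.068

0.068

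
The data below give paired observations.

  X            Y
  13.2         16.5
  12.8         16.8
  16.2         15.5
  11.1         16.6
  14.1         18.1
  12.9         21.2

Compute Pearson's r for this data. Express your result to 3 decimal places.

-0.255

n = 6, ΣX = 80.3, ΣY = 104.7, ΣX² = 1088.95, ΣY² = 1847.35, ΣXY = 1396.89
nΣXY − ΣXΣY = 8381.34 − 8407.41 = -26.07
nΣX² − (ΣX)² = 6533.7 − 6448.09 = 85.61; nΣY² − (ΣY)² = 11084.1 − 10962.09 = 122.01
r = -26.07 / √(85.61 × 122.01) = -26.07 / 102.2021 ≈ -0.255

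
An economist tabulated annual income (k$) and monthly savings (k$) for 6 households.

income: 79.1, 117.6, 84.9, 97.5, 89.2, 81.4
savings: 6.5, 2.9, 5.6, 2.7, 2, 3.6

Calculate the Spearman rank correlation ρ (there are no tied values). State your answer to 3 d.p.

Rank income: 1, 6, 3, 5, 4, 2
Rank savings: 6, 3, 5, 2, 1, 4
d = rank(income) − rank(savings): -5, 3, -2, 3, 3, -2; Σd² = 60
ρ = 1 − 6Σd² / [n(n²−1)] = 1 − 6×60 / (6×35) = 1 − 360/210 ≈ -0.714

-0.714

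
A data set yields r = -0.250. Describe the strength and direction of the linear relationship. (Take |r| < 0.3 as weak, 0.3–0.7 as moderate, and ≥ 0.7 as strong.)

r = -0.250 < 0 so the relationship is negative.
|r| = 0.250, which falls in the weak range.

weak negative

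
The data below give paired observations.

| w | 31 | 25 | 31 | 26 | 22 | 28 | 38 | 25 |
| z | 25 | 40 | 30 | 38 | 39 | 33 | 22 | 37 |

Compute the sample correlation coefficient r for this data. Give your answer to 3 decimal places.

-0.937

n = 8, Σw = 226, Σz = 264, Σw² = 6560, Σz² = 9032, Σwz = 7236
nΣwz − ΣwΣz = 57888 − 59664 = -1776
nΣw² − (Σw)² = 52480 − 51076 = 1404; nΣz² − (Σz)² = 72256 − 69696 = 2560
r = -1776 / √(1404 × 2560) = -1776 / 1895.8481 ≈ -0.937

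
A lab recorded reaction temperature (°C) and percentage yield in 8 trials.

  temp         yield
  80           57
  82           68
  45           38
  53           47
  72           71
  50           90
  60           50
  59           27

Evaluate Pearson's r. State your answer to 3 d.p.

n = 8, Σx = 501, Σy = 448, Σx² = 32723, Σy² = 27896, Σxy = 28542
nΣxy − ΣxΣy = 228336 − 224448 = 3888
nΣx² − (Σx)² = 261784 − 251001 = 10783; nΣy² − (Σy)² = 223168 − 200704 = 22464
r = 3888 / √(10783 × 22464) = 3888 / 15563.7178 ≈ 0.250

0.250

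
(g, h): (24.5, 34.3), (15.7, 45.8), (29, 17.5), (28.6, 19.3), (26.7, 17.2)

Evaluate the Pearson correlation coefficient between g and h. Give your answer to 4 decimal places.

n = 5, Σg = 124.5, Σh = 134.1, Σg² = 3218.59, Σh² = 4248.71, Σgh = 3078.13
nΣgh − ΣgΣh = 15390.65 − 16695.45 = -1304.8
nΣg² − (Σg)² = 16092.95 − 15500.25 = 592.7; nΣh² − (Σh)² = 21243.55 − 17982.81 = 3260.74
r = -1304.8 / √(592.7 × 3260.74) = -1304.8 / 1390.1944 ≈ -0.9386

-0.9386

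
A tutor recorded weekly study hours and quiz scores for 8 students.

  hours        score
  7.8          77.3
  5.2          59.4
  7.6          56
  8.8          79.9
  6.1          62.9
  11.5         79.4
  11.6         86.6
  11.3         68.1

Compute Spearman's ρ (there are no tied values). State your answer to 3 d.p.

0.810

Rank hours: 4, 1, 3, 5, 2, 7, 8, 6
Rank score: 5, 2, 1, 7, 3, 6, 8, 4
d = rank(hours) − rank(score): -1, -1, 2, -2, -1, 1, 0, 2; Σd² = 16
ρ = 1 − 6Σd² / [n(n²−1)] = 1 − 6×16 / (8×63) = 1 − 96/504 ≈ 0.810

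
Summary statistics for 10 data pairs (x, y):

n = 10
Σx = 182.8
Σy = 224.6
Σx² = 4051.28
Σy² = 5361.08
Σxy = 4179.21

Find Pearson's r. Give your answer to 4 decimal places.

r = (nΣxy − ΣxΣy) / √[(nΣx² − (Σx)²)(nΣy² − (Σy)²)]
Numerator: 10×4179.21 − 182.8×224.6 = 735.22
Denominator: √[(40512.8 − 33415.84)(53610.8 − 50445.16)] = √[7096.96 × 3165.64] = 4739.8756
r = 735.22 / 4739.8756 ≈ 0.1551

0.1551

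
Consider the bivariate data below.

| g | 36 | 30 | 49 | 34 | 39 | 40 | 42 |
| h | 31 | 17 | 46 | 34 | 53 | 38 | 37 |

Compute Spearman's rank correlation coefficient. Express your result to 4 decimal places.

0.7143

Rank g: 3, 1, 7, 2, 4, 5, 6
Rank h: 2, 1, 6, 3, 7, 5, 4
d = rank(g) − rank(h): 1, 0, 1, -1, -3, 0, 2; Σd² = 16
ρ = 1 − 6Σd² / [n(n²−1)] = 1 − 6×16 / (7×48) = 1 − 96/336 ≈ 0.7143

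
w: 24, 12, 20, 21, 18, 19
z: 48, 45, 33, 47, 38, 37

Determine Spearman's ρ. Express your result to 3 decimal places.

Rank w: 6, 1, 4, 5, 2, 3
Rank z: 6, 4, 1, 5, 3, 2
d = rank(w) − rank(z): 0, -3, 3, 0, -1, 1; Σd² = 20
ρ = 1 − 6Σd² / [n(n²−1)] = 1 − 6×20 / (6×35) = 1 − 120/210 ≈ 0.429

0.429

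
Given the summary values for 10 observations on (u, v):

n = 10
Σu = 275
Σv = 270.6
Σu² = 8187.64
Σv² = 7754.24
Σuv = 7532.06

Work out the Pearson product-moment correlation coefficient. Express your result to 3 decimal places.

r = (nΣuv − ΣuΣv) / √[(nΣu² − (Σu)²)(nΣv² − (Σv)²)]
Numerator: 10×7532.06 − 275×270.6 = 905.6
Denominator: √[(81876.4 − 75625)(77542.4 − 73224.36)] = √[6251.4 × 4318.04] = 5195.5553
r = 905.6 / 5195.5553 ≈ 0.174

0.174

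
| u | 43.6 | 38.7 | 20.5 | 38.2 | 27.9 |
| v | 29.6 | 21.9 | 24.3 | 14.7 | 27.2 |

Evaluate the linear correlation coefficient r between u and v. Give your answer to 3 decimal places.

-0.090

n = 5, Σu = 168.9, Σv = 117.7, Σu² = 6056.55, Σv² = 2902.19, Σuv = 3956.66
nΣuv − ΣuΣv = 19783.3 − 19879.53 = -96.23
nΣu² − (Σu)² = 30282.75 − 28527.21 = 1755.54; nΣv² − (Σv)² = 14510.95 − 13853.29 = 657.66
r = -96.23 / √(1755.54 × 657.66) = -96.23 / 1074.4992 ≈ -0.090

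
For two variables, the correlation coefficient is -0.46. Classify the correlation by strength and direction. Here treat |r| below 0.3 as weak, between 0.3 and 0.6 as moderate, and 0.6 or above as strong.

moderate negative

r = -0.46 < 0 so the relationship is negative.
|r| = 0.46, which falls in the moderate range.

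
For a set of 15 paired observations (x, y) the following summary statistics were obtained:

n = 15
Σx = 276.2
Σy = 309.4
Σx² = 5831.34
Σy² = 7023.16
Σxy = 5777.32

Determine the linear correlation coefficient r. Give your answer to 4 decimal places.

0.1160

r = (nΣxy − ΣxΣy) / √[(nΣx² − (Σx)²)(nΣy² − (Σy)²)]
Numerator: 15×5777.32 − 276.2×309.4 = 1203.52
Denominator: √[(87470.1 − 76286.44)(105347.4 − 95728.36)] = √[11183.66 × 9619.04] = 10371.8886
r = 1203.52 / 10371.8886 ≈ 0.1160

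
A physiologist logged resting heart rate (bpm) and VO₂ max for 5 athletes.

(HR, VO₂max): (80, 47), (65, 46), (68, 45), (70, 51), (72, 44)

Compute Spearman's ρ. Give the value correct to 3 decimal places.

Rank HR: 5, 1, 2, 3, 4
Rank VO₂max: 4, 3, 2, 5, 1
d = rank(HR) − rank(VO₂max): 1, -2, 0, -2, 3; Σd² = 18
ρ = 1 − 6Σd² / [n(n²−1)] = 1 − 6×18 / (5×24) = 1 − 108/120 ≈ 0.100

0.100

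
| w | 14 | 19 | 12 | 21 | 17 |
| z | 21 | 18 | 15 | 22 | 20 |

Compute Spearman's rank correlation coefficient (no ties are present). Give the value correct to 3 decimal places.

Rank w: 2, 4, 1, 5, 3
Rank z: 4, 2, 1, 5, 3
d = rank(w) − rank(z): -2, 2, 0, 0, 0; Σd² = 8
ρ = 1 − 6Σd² / [n(n²−1)] = 1 − 6×8 / (5×24) = 1 − 48/120 ≈ 0.600

0.600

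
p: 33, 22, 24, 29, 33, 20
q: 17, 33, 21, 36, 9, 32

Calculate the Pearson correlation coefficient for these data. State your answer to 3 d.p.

-0.663

n = 6, Σp = 161, Σq = 148, Σp² = 4479, Σq² = 4220, Σpq = 3772
nΣpq − ΣpΣq = 22632 − 23828 = -1196
nΣp² − (Σp)² = 26874 − 25921 = 953; nΣq² − (Σq)² = 25320 − 21904 = 3416
r = -1196 / √(953 × 3416) = -1196 / 1804.2860 ≈ -0.663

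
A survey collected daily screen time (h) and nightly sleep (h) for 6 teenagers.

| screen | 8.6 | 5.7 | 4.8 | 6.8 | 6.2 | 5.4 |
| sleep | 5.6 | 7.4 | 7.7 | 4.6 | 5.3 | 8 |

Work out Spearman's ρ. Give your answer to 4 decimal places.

Rank screen: 6, 3, 1, 5, 4, 2
Rank sleep: 3, 4, 5, 1, 2, 6
d = rank(screen) − rank(sleep): 3, -1, -4, 4, 2, -4; Σd² = 62
ρ = 1 − 6Σd² / [n(n²−1)] = 1 − 6×62 / (6×35) = 1 − 372/210 ≈ -0.7714

-0.7714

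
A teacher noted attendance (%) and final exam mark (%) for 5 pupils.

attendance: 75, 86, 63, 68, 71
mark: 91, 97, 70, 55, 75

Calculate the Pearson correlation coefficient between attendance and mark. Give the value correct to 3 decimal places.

0.811

n = 5, Σx = 363, Σy = 388, Σx² = 26655, Σy² = 31240, Σxy = 28642
nΣxy − ΣxΣy = 143210 − 140844 = 2366
nΣx² − (Σx)² = 133275 − 131769 = 1506; nΣy² − (Σy)² = 156200 − 150544 = 5656
r = 2366 / √(1506 × 5656) = 2366 / 2918.5503 ≈ 0.811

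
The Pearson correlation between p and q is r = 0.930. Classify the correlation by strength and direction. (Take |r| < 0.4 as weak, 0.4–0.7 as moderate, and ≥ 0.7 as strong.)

strong positive

r = 0.930 > 0 so the relationship is positive.
|r| = 0.930, which falls in the strong range.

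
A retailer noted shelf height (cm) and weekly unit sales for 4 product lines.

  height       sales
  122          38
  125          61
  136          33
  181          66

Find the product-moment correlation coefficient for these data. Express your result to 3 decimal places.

n = 4, Σx = 564, Σy = 198, Σx² = 81766, Σy² = 10610, Σxy = 28695
nΣxy − ΣxΣy = 114780 − 111672 = 3108
nΣx² − (Σx)² = 327064 − 318096 = 8968; nΣy² − (Σy)² = 42440 − 39204 = 3236
r = 3108 / √(8968 × 3236) = 3108 / 5387.0630 ≈ 0.577

0.577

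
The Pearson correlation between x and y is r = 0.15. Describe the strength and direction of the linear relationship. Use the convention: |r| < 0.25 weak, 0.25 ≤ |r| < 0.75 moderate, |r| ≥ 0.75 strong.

weak positive

r = 0.15 > 0 so the relationship is positive.
|r| = 0.15, which falls in the weak range.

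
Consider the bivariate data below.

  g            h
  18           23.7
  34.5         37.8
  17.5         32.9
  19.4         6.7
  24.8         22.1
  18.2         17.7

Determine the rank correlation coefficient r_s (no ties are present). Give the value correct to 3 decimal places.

Rank g: 2, 6, 1, 4, 5, 3
Rank h: 4, 6, 5, 1, 3, 2
d = rank(g) − rank(h): -2, 0, -4, 3, 2, 1; Σd² = 34
ρ = 1 − 6Σd² / [n(n²−1)] = 1 − 6×34 / (6×35) = 1 − 204/210 ≈ 0.029

0.029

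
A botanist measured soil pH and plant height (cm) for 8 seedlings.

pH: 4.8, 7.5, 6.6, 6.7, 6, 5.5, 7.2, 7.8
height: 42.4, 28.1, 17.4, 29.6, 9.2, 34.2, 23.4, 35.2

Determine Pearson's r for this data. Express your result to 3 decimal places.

n = 8, Σx = 52.1, Σy = 219.5, Σx² = 346.67, Σy² = 6807.17, Σxy = 1413.77
nΣxy − ΣxΣy = 11310.16 − 11435.95 = -125.79
nΣx² − (Σx)² = 2773.36 − 2714.41 = 58.95; nΣy² − (Σy)² = 54457.36 − 48180.25 = 6277.11
r = -125.79 / √(58.95 × 6277.11) = -125.79 / 608.3055 ≈ -0.207

-0.207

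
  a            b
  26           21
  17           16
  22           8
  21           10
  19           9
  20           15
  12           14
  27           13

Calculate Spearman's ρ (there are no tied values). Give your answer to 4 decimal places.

-0.0952

Rank a: 7, 2, 6, 5, 3, 4, 1, 8
Rank b: 8, 7, 1, 3, 2, 6, 5, 4
d = rank(a) − rank(b): -1, -5, 5, 2, 1, -2, -4, 4; Σd² = 92
ρ = 1 − 6Σd² / [n(n²−1)] = 1 − 6×92 / (8×63) = 1 − 552/504 ≈ -0.0952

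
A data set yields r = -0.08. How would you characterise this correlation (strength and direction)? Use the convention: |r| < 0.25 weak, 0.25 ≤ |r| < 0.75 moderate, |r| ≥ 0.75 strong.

weak negative

r = -0.08 < 0 so the relationship is negative.
|r| = 0.08, which falls in the weak range.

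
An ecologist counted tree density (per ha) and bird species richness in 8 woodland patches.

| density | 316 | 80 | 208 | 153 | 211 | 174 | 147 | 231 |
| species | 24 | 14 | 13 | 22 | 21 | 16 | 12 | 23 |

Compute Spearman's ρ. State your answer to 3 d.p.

0.714

Rank density: 8, 1, 5, 3, 6, 4, 2, 7
Rank species: 8, 3, 2, 6, 5, 4, 1, 7
d = rank(density) − rank(species): 0, -2, 3, -3, 1, 0, 1, 0; Σd² = 24
ρ = 1 − 6Σd² / [n(n²−1)] = 1 − 6×24 / (8×63) = 1 − 144/504 ≈ 0.714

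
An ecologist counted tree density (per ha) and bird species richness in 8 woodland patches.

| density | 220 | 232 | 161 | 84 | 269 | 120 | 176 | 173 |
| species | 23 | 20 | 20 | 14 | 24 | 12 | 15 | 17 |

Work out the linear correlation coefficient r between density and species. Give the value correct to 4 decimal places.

n = 8, Σx = 1435, Σy = 145, Σx² = 282867, Σy² = 2759, Σxy = 27573
nΣxy − ΣxΣy = 220584 − 208075 = 12509
nΣx² − (Σx)² = 2262936 − 2059225 = 203711; nΣy² − (Σy)² = 22072 − 21025 = 1047
r = 12509 / √(203711 × 1047) = 12509 / 14604.2945 ≈ 0.8565

0.8565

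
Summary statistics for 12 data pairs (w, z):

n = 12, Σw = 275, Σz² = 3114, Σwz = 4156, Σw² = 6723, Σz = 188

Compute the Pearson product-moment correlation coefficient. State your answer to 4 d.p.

-0.5717

r = (nΣwz − ΣwΣz) / √[(nΣw² − (Σw)²)(nΣz² − (Σz)²)]
Numerator: 12×4156 − 275×188 = -1828
Denominator: √[(80676 − 75625)(37368 − 35344)] = √[5051 × 2024] = 3197.3777
r = -1828 / 3197.3777 ≈ -0.5717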